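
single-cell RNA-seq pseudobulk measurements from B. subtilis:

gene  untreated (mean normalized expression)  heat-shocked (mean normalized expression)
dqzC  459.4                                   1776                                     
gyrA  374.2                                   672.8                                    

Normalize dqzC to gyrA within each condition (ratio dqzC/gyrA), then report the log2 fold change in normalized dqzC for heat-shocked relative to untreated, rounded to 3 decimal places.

1.104

dqzC/gyrA (untreated) = 459.4 / 374.2 = 1.2277
dqzC/gyrA (heat-shocked) = 1776 / 672.8 = 2.6397
Fold change = 2.6397 / 1.2277 = 2.1502
log2(2.1502) = 1.1044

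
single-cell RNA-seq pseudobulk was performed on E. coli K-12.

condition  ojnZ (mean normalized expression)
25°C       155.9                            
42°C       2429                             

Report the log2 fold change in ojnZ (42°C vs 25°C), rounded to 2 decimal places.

Fold change = 2429 / 155.9 = 15.5805
log2(15.5805) = 3.962

3.96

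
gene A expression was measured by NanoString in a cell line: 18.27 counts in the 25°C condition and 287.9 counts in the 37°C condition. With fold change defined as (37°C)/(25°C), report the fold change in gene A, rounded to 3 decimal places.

Fold change = 287.9 / 18.27 = 15.7581
gene A is upregulated.

15.758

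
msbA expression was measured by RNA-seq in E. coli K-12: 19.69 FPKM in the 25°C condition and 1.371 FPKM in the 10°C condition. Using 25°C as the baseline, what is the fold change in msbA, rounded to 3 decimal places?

Fold change = 1.371 / 19.69 = 0.0696
msbA is downregulated.

0.070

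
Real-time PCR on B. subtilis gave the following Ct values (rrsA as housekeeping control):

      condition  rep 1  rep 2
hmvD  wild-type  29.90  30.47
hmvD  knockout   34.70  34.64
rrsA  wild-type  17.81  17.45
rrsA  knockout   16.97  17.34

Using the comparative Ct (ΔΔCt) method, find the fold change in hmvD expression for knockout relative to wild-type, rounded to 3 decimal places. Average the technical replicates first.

0.032

Mean Ct: hmvD wild-type 30.185; hmvD knockout 34.670; rrsA wild-type 17.630; rrsA knockout 17.155
ΔCt(wild-type) = 30.185 − 17.630 = 12.555
ΔCt(knockout) = 34.670 − 17.155 = 17.515
ΔΔCt = 17.515 − 12.555 = 4.960
Fold change = 2^(−4.960) = 0.0321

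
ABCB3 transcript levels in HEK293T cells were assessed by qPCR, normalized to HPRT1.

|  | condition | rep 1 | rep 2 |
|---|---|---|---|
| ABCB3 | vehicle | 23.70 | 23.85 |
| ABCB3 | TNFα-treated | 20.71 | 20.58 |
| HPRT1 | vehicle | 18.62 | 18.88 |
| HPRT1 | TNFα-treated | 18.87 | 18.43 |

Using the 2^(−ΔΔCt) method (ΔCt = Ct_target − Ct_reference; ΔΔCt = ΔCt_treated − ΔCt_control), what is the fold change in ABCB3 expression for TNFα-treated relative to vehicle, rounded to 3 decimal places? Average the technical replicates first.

Mean Ct: ABCB3 vehicle 23.775; ABCB3 TNFα-treated 20.645; HPRT1 vehicle 18.750; HPRT1 TNFα-treated 18.650
ΔCt(vehicle) = 23.775 − 18.750 = 5.025
ΔCt(TNFα-treated) = 20.645 − 18.650 = 1.995
ΔΔCt = 1.995 − 5.025 = -3.030
Fold change = 2^(−(-3.030)) = 2^3.030 = 8.1681

8.168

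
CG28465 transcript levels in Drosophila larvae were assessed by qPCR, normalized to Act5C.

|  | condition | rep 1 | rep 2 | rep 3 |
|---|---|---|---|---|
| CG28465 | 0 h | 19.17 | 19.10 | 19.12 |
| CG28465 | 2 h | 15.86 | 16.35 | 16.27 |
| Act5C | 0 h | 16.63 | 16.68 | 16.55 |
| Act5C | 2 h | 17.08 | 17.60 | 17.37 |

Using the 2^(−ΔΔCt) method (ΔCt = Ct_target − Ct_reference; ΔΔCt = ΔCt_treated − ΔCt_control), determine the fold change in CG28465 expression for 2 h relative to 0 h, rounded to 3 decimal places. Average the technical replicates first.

12.996

Mean Ct: CG28465 0 h 19.130; CG28465 2 h 16.160; Act5C 0 h 16.620; Act5C 2 h 17.350
ΔCt(0 h) = 19.130 − 16.620 = 2.510
ΔCt(2 h) = 16.160 − 17.350 = -1.190
ΔΔCt = -1.190 − 2.510 = -3.700
Fold change = 2^(−(-3.700)) = 2^3.700 = 12.9960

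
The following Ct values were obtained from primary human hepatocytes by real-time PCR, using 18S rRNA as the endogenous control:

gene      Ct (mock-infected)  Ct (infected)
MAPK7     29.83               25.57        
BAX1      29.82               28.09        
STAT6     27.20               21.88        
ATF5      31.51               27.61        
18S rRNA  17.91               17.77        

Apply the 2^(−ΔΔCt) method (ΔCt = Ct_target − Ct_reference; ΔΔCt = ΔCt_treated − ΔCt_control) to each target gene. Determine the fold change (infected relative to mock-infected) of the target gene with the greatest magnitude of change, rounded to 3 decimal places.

MAPK7: ΔΔCt = (25.57−17.77) − (29.83−17.91) = 7.80 − 11.92 = -4.12; fold change = 2^4.12 = 17.388
BAX1: ΔΔCt = (28.09−17.77) − (29.82−17.91) = 10.32 − 11.91 = -1.59; fold change = 2^1.59 = 3.010
STAT6: ΔΔCt = (21.88−17.77) − (27.20−17.91) = 4.11 − 9.29 = -5.18; fold change = 2^5.18 = 36.252
ATF5: ΔΔCt = (27.61−17.77) − (31.51−17.91) = 9.84 − 13.60 = -3.76; fold change = 2^3.76 = 13.548
STAT6 has the largest |ΔΔCt| = 5.18.

36.252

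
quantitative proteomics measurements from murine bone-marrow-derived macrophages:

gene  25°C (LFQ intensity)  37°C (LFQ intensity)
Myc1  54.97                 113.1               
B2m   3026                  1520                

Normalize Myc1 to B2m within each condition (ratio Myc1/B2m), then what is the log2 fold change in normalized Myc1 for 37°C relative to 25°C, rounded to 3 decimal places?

Myc1/B2m (25°C) = 54.97 / 3026 = 0.018166
Myc1/B2m (37°C) = 113.1 / 1520 = 0.074408
Fold change = 0.074408 / 0.018166 = 4.0960
log2(4.0960) = 2.0342

2.034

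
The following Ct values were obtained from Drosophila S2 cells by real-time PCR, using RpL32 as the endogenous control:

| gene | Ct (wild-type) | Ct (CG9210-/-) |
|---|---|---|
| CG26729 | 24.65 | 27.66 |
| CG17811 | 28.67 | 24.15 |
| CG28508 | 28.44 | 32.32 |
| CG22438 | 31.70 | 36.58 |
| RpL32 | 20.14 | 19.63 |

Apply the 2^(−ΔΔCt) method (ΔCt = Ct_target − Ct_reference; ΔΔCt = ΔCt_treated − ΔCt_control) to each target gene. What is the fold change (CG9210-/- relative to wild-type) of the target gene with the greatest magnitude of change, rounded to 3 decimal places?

CG26729: ΔΔCt = (27.66−19.63) − (24.65−20.14) = 8.03 − 4.51 = 3.52; fold change = 2^-3.52 = 0.087
CG17811: ΔΔCt = (24.15−19.63) − (28.67−20.14) = 4.52 − 8.53 = -4.01; fold change = 2^4.01 = 16.111
CG28508: ΔΔCt = (32.32−19.63) − (28.44−20.14) = 12.69 − 8.30 = 4.39; fold change = 2^-4.39 = 0.048
CG22438: ΔΔCt = (36.58−19.63) − (31.70−20.14) = 16.95 − 11.56 = 5.39; fold change = 2^-5.39 = 0.024
CG22438 has the largest |ΔΔCt| = 5.39.

0.024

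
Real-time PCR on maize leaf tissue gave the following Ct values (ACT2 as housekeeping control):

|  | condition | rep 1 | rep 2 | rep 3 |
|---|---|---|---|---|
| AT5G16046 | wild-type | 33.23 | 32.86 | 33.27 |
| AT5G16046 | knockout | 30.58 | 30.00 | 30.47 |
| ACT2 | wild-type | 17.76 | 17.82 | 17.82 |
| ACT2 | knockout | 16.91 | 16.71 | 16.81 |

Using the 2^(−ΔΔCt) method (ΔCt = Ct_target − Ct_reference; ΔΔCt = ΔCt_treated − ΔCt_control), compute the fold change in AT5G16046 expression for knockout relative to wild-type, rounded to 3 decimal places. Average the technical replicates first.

Mean Ct: AT5G16046 wild-type 33.120; AT5G16046 knockout 30.350; ACT2 wild-type 17.800; ACT2 knockout 16.810
ΔCt(wild-type) = 33.120 − 17.800 = 15.320
ΔCt(knockout) = 30.350 − 16.810 = 13.540
ΔΔCt = 13.540 − 15.320 = -1.780
Fold change = 2^(−(-1.780)) = 2^1.780 = 3.4343

3.434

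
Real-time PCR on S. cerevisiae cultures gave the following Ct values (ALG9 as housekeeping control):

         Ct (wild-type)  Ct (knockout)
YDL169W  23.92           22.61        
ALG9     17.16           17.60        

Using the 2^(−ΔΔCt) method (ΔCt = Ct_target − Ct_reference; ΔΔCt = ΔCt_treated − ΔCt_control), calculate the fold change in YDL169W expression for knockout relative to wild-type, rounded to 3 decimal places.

3.364

ΔCt(wild-type) = 23.920 − 17.160 = 6.760
ΔCt(knockout) = 22.610 − 17.600 = 5.010
ΔΔCt = 5.010 − 6.760 = -1.750
Fold change = 2^(−(-1.750)) = 2^1.750 = 3.3636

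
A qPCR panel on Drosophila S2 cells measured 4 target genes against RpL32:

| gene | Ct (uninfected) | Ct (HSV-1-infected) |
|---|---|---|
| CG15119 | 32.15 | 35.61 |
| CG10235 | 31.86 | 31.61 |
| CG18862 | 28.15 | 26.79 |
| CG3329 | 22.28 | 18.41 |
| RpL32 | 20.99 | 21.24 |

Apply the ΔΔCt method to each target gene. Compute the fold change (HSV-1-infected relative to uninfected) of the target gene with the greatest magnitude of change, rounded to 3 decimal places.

CG15119: ΔΔCt = (35.61−21.24) − (32.15−20.99) = 14.37 − 11.16 = 3.21; fold change = 2^-3.21 = 0.108
CG10235: ΔΔCt = (31.61−21.24) − (31.86−20.99) = 10.37 − 10.87 = -0.50; fold change = 2^0.50 = 1.414
CG18862: ΔΔCt = (26.79−21.24) − (28.15−20.99) = 5.55 − 7.16 = -1.61; fold change = 2^1.61 = 3.053
CG3329: ΔΔCt = (18.41−21.24) − (22.28−20.99) = -2.83 − 1.29 = -4.12; fold change = 2^4.12 = 17.388
CG3329 has the largest |ΔΔCt| = 4.12.

17.388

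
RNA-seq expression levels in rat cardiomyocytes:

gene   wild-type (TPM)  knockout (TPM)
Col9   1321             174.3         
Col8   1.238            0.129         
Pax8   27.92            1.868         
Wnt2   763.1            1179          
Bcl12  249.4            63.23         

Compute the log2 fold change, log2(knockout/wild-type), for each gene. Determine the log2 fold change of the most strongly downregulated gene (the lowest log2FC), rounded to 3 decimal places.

log2(174.3/1321) = -2.922  (Col9)
log2(0.129/1.238) = -3.263  (Col8)
log2(1.868/27.92) = -3.902  (Pax8)
log2(1179/763.1) = 0.628  (Wnt2)
log2(63.23/249.4) = -1.980  (Bcl12)
Pax8 is most strongly downregulated.

-3.902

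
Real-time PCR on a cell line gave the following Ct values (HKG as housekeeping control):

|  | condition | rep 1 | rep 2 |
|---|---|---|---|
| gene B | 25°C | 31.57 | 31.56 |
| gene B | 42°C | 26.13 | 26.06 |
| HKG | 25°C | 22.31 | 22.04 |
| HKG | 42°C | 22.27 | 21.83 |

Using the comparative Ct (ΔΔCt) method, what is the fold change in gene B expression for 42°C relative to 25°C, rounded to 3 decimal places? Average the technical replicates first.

Mean Ct: gene B 25°C 31.565; gene B 42°C 26.095; HKG 25°C 22.175; HKG 42°C 22.050
ΔCt(25°C) = 31.565 − 22.175 = 9.390
ΔCt(42°C) = 26.095 − 22.050 = 4.045
ΔΔCt = 4.045 − 9.390 = -5.345
Fold change = 2^(−(-5.345)) = 2^5.345 = 40.6448

40.645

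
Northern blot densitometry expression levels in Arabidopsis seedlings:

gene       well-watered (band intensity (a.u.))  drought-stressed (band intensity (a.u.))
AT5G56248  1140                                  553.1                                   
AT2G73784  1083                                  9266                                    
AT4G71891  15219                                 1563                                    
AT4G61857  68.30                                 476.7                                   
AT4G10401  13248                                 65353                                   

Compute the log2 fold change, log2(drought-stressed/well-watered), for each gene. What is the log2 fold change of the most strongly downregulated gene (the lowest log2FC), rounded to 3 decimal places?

log2(553.1/1140) = -1.043  (AT5G56248)
log2(9266/1083) = 3.097  (AT2G73784)
log2(1563/15219) = -3.283  (AT4G71891)
log2(476.7/68.30) = 2.803  (AT4G61857)
log2(65353/13248) = 2.302  (AT4G10401)
AT4G71891 is most strongly downregulated.

-3.283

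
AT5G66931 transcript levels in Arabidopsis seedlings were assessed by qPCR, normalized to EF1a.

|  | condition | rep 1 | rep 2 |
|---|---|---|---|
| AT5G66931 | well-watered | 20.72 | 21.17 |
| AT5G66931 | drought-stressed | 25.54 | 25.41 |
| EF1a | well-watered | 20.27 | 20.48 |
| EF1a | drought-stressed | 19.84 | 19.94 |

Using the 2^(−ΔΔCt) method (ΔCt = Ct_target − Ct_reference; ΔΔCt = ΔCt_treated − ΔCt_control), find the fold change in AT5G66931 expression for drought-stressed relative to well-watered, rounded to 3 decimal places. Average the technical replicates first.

0.031

Mean Ct: AT5G66931 well-watered 20.945; AT5G66931 drought-stressed 25.475; EF1a well-watered 20.375; EF1a drought-stressed 19.890
ΔCt(well-watered) = 20.945 − 20.375 = 0.570
ΔCt(drought-stressed) = 25.475 − 19.890 = 5.585
ΔΔCt = 5.585 − 0.570 = 5.015
Fold change = 2^(−5.015) = 0.0309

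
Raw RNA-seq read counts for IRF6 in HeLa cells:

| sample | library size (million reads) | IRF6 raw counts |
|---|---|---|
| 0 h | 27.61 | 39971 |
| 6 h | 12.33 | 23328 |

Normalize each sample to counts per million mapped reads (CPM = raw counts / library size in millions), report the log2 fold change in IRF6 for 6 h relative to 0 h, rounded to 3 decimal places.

CPM(0 h) = 39971 / 27.61 = 1447.7001
CPM(6 h) = 23328 / 12.33 = 1891.9708
Fold change = 1891.9708 / 1447.7001 = 1.30688
log2(1.30688) = 0.3861

0.386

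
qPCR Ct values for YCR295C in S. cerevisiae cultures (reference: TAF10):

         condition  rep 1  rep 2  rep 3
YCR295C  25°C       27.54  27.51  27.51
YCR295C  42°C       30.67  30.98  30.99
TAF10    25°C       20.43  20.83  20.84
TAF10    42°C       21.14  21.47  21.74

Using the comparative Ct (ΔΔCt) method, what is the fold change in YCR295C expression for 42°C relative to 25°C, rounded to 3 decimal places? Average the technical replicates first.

Mean Ct: YCR295C 25°C 27.520; YCR295C 42°C 30.880; TAF10 25°C 20.700; TAF10 42°C 21.450
ΔCt(25°C) = 27.520 − 20.700 = 6.820
ΔCt(42°C) = 30.880 − 21.450 = 9.430
ΔΔCt = 9.430 − 6.820 = 2.610
Fold change = 2^(−2.610) = 0.1638

0.164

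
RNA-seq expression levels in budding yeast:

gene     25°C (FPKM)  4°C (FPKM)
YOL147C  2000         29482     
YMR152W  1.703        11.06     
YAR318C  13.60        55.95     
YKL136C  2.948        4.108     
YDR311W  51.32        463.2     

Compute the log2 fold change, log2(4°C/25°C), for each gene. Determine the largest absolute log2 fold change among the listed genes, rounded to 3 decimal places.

3.882

log2(29482/2000) = 3.882  (YOL147C)
log2(11.06/1.703) = 2.699  (YMR152W)
log2(55.95/13.60) = 2.041  (YAR318C)
log2(4.108/2.948) = 0.479  (YKL136C)
log2(463.2/51.32) = 3.174  (YDR311W)
The largest magnitude belongs to YOL147C.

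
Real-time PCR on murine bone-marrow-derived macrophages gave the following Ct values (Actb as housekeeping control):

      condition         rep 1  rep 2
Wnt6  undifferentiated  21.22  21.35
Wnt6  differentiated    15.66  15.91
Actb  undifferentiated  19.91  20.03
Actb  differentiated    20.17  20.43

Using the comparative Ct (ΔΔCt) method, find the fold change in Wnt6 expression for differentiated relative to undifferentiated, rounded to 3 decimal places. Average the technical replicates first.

Mean Ct: Wnt6 undifferentiated 21.285; Wnt6 differentiated 15.785; Actb undifferentiated 19.970; Actb differentiated 20.300
ΔCt(undifferentiated) = 21.285 − 19.970 = 1.315
ΔCt(differentiated) = 15.785 − 20.300 = -4.515
ΔΔCt = -4.515 − 1.315 = -5.830
Fold change = 2^(−(-5.830)) = 2^5.830 = 56.8859

56.886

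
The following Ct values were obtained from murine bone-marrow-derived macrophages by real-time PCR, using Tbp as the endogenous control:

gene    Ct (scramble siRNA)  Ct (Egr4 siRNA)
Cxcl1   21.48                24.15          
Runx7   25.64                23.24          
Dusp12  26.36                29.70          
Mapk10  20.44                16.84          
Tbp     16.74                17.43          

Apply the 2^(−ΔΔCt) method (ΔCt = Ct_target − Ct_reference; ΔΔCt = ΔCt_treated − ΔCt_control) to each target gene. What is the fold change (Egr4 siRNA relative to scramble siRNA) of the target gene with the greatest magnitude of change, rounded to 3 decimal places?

Cxcl1: ΔΔCt = (24.15−17.43) − (21.48−16.74) = 6.72 − 4.74 = 1.98; fold change = 2^-1.98 = 0.253
Runx7: ΔΔCt = (23.24−17.43) − (25.64−16.74) = 5.81 − 8.90 = -3.09; fold change = 2^3.09 = 8.515
Dusp12: ΔΔCt = (29.70−17.43) − (26.36−16.74) = 12.27 − 9.62 = 2.65; fold change = 2^-2.65 = 0.159
Mapk10: ΔΔCt = (16.84−17.43) − (20.44−16.74) = -0.59 − 3.70 = -4.29; fold change = 2^4.29 = 19.562
Mapk10 has the largest |ΔΔCt| = 4.29.

19.562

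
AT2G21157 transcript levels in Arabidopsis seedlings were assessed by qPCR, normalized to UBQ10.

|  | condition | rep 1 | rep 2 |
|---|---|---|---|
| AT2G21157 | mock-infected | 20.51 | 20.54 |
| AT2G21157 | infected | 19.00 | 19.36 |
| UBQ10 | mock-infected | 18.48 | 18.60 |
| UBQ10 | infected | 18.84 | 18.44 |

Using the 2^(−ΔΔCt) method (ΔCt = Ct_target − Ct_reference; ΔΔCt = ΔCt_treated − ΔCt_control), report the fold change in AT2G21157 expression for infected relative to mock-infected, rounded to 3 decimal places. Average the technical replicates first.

Mean Ct: AT2G21157 mock-infected 20.525; AT2G21157 infected 19.180; UBQ10 mock-infected 18.540; UBQ10 infected 18.640
ΔCt(mock-infected) = 20.525 − 18.540 = 1.985
ΔCt(infected) = 19.180 − 18.640 = 0.540
ΔΔCt = 0.540 − 1.985 = -1.445
Fold change = 2^(−(-1.445)) = 2^1.445 = 2.7226

2.723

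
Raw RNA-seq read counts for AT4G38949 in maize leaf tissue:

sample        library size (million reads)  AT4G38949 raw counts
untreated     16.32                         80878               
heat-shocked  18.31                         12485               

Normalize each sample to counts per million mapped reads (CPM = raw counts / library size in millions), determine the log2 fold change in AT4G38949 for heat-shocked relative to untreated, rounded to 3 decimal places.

-2.862

CPM(untreated) = 80878 / 16.32 = 4955.7598
CPM(heat-shocked) = 12485 / 18.31 = 681.8678
Fold change = 681.8678 / 4955.7598 = 0.13759
log2(0.13759) = -2.8615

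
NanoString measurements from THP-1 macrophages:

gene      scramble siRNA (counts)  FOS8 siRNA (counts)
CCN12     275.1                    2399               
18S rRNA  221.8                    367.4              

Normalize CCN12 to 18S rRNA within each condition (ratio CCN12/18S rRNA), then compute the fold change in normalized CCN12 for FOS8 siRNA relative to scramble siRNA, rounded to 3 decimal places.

CCN12/18S rRNA (scramble siRNA) = 275.1 / 221.8 = 1.2403
CCN12/18S rRNA (FOS8 siRNA) = 2399 / 367.4 = 6.5297
Fold change = 6.5297 / 1.2403 = 5.2646

5.265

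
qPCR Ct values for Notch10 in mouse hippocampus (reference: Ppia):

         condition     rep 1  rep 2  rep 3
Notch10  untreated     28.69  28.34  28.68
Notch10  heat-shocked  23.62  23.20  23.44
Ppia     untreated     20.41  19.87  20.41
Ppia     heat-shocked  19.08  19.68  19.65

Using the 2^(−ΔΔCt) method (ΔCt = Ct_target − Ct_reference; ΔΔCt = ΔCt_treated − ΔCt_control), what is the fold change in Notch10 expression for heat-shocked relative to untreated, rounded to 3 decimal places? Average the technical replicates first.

Mean Ct: Notch10 untreated 28.570; Notch10 heat-shocked 23.420; Ppia untreated 20.230; Ppia heat-shocked 19.470
ΔCt(untreated) = 28.570 − 20.230 = 8.340
ΔCt(heat-shocked) = 23.420 − 19.470 = 3.950
ΔΔCt = 3.950 − 8.340 = -4.390
Fold change = 2^(−(-4.390)) = 2^4.390 = 20.9663

20.966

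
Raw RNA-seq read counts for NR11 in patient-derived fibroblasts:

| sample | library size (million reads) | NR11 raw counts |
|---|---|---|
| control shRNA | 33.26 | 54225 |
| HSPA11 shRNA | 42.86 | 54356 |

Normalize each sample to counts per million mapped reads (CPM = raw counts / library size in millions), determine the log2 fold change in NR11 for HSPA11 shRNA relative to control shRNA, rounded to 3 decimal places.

CPM(control shRNA) = 54225 / 33.26 = 1630.3367
CPM(HSPA11 shRNA) = 54356 / 42.86 = 1268.2221
Fold change = 1268.2221 / 1630.3367 = 0.77789
log2(0.77789) = -0.3624

-0.362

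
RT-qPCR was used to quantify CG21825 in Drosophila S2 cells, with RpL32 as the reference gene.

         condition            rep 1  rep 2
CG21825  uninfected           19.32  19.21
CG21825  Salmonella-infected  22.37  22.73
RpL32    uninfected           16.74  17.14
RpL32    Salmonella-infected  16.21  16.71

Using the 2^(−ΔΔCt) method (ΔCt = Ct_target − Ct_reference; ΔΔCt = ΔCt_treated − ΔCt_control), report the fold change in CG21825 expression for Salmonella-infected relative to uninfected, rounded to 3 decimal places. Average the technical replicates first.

0.074

Mean Ct: CG21825 uninfected 19.265; CG21825 Salmonella-infected 22.550; RpL32 uninfected 16.940; RpL32 Salmonella-infected 16.460
ΔCt(uninfected) = 19.265 − 16.940 = 2.325
ΔCt(Salmonella-infected) = 22.550 − 16.460 = 6.090
ΔΔCt = 6.090 − 2.325 = 3.765
Fold change = 2^(−3.765) = 0.0736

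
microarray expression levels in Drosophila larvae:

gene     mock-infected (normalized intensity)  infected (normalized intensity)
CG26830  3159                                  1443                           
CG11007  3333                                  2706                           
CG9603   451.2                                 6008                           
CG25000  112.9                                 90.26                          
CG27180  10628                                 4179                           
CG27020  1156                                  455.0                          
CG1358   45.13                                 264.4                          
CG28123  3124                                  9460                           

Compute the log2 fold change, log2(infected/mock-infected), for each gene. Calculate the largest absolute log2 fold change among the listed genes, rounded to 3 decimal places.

log2(1443/3159) = -1.130  (CG26830)
log2(2706/3333) = -0.301  (CG11007)
log2(6008/451.2) = 3.735  (CG9603)
log2(90.26/112.9) = -0.323  (CG25000)
log2(4179/10628) = -1.347  (CG27180)
log2(455.0/1156) = -1.345  (CG27020)
log2(264.4/45.13) = 2.551  (CG1358)
log2(9460/3124) = 1.598  (CG28123)
The largest magnitude belongs to CG9603.

3.735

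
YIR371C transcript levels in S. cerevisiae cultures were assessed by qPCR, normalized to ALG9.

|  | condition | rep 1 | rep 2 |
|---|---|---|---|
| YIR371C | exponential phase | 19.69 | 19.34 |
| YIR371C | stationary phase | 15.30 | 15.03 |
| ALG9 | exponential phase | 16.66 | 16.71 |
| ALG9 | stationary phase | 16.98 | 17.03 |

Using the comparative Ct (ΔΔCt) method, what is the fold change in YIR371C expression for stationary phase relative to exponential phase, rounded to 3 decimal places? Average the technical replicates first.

25.457

Mean Ct: YIR371C exponential phase 19.515; YIR371C stationary phase 15.165; ALG9 exponential phase 16.685; ALG9 stationary phase 17.005
ΔCt(exponential phase) = 19.515 − 16.685 = 2.830
ΔCt(stationary phase) = 15.165 − 17.005 = -1.840
ΔΔCt = -1.840 − 2.830 = -4.670
Fold change = 2^(−(-4.670)) = 2^4.670 = 25.4572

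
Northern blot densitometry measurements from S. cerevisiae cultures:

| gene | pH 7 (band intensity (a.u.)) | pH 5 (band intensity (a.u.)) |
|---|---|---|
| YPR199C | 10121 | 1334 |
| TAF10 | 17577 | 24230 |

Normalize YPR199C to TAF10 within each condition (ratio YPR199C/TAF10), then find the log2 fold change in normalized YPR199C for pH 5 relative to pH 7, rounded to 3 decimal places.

YPR199C/TAF10 (pH 7) = 10121 / 17577 = 0.57581
YPR199C/TAF10 (pH 5) = 1334 / 24230 = 0.055056
Fold change = 0.055056 / 0.57581 = 0.0956
log2(0.0956) = -3.3866

-3.387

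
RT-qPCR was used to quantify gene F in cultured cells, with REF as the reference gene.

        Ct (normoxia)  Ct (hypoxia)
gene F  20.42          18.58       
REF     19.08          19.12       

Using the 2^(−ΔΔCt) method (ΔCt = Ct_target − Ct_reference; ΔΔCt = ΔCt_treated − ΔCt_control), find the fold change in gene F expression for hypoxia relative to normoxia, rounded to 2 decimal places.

ΔCt(normoxia) = 20.420 − 19.080 = 1.340
ΔCt(hypoxia) = 18.580 − 19.120 = -0.540
ΔΔCt = -0.540 − 1.340 = -1.880
Fold change = 2^(−(-1.880)) = 2^1.880 = 3.681

3.68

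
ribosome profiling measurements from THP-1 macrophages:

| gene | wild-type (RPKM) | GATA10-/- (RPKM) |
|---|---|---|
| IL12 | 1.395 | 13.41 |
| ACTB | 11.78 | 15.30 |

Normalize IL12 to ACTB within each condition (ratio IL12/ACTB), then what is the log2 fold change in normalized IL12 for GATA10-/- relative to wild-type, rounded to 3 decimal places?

IL12/ACTB (wild-type) = 1.395 / 11.78 = 0.11842
IL12/ACTB (GATA10-/-) = 13.41 / 15.30 = 0.87647
Fold change = 0.87647 / 0.11842 = 7.4013
log2(7.4013) = 2.8878

2.888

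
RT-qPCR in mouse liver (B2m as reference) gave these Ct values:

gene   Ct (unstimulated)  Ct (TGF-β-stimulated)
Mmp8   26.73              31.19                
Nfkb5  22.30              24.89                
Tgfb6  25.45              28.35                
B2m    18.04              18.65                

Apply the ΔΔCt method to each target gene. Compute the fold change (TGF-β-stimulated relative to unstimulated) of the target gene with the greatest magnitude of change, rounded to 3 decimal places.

Mmp8: ΔΔCt = (31.19−18.65) − (26.73−18.04) = 12.54 − 8.69 = 3.85; fold change = 2^-3.85 = 0.069
Nfkb5: ΔΔCt = (24.89−18.65) − (22.30−18.04) = 6.24 − 4.26 = 1.98; fold change = 2^-1.98 = 0.253
Tgfb6: ΔΔCt = (28.35−18.65) − (25.45−18.04) = 9.70 − 7.41 = 2.29; fold change = 2^-2.29 = 0.204
Mmp8 has the largest |ΔΔCt| = 3.85.

0.069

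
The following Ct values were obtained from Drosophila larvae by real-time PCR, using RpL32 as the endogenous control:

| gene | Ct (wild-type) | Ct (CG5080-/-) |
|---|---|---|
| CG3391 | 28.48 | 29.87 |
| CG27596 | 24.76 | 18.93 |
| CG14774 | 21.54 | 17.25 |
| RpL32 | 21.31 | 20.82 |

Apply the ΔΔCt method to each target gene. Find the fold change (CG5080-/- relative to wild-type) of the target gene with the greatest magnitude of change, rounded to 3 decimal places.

CG3391: ΔΔCt = (29.87−20.82) − (28.48−21.31) = 9.05 − 7.17 = 1.88; fold change = 2^-1.88 = 0.272
CG27596: ΔΔCt = (18.93−20.82) − (24.76−21.31) = -1.89 − 3.45 = -5.34; fold change = 2^5.34 = 40.504
CG14774: ΔΔCt = (17.25−20.82) − (21.54−21.31) = -3.57 − 0.23 = -3.80; fold change = 2^3.80 = 13.929
CG27596 has the largest |ΔΔCt| = 5.34.

40.504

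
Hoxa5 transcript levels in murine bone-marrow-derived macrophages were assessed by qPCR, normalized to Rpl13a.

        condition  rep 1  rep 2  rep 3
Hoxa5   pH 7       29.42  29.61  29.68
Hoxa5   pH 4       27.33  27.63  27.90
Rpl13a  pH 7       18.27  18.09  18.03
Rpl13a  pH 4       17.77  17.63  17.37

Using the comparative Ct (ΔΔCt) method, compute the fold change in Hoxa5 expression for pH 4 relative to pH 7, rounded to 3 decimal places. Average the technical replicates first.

Mean Ct: Hoxa5 pH 7 29.570; Hoxa5 pH 4 27.620; Rpl13a pH 7 18.130; Rpl13a pH 4 17.590
ΔCt(pH 7) = 29.570 − 18.130 = 11.440
ΔCt(pH 4) = 27.620 − 17.590 = 10.030
ΔΔCt = 10.030 − 11.440 = -1.410
Fold change = 2^(−(-1.410)) = 2^1.410 = 2.6574

2.657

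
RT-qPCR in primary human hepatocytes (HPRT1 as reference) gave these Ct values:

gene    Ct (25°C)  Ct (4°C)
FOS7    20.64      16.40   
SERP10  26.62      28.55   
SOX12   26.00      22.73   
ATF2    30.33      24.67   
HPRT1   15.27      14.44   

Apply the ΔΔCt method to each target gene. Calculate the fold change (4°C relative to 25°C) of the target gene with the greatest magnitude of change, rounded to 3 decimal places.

FOS7: ΔΔCt = (16.40−14.44) − (20.64−15.27) = 1.96 − 5.37 = -3.41; fold change = 2^3.41 = 10.629
SERP10: ΔΔCt = (28.55−14.44) − (26.62−15.27) = 14.11 − 11.35 = 2.76; fold change = 2^-2.76 = 0.148
SOX12: ΔΔCt = (22.73−14.44) − (26.00−15.27) = 8.29 − 10.73 = -2.44; fold change = 2^2.44 = 5.426
ATF2: ΔΔCt = (24.67−14.44) − (30.33−15.27) = 10.23 − 15.06 = -4.83; fold change = 2^4.83 = 28.443
ATF2 has the largest |ΔΔCt| = 4.83.

28.443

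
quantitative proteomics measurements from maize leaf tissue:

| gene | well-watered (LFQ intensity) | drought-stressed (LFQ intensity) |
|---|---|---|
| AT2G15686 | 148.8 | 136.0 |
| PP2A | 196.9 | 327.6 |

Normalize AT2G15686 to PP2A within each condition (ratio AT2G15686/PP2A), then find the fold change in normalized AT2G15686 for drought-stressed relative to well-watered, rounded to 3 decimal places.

0.549

AT2G15686/PP2A (well-watered) = 148.8 / 196.9 = 0.75571
AT2G15686/PP2A (drought-stressed) = 136.0 / 327.6 = 0.41514
Fold change = 0.41514 / 0.75571 = 0.5493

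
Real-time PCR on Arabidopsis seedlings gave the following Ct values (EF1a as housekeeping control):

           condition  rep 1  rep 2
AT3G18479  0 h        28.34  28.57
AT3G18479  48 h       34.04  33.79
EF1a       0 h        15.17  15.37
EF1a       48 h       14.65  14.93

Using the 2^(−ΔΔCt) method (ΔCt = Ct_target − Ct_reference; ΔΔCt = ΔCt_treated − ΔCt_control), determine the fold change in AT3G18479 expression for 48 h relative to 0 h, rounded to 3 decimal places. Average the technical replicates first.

Mean Ct: AT3G18479 0 h 28.455; AT3G18479 48 h 33.915; EF1a 0 h 15.270; EF1a 48 h 14.790
ΔCt(0 h) = 28.455 − 15.270 = 13.185
ΔCt(48 h) = 33.915 − 14.790 = 19.125
ΔΔCt = 19.125 − 13.185 = 5.940
Fold change = 2^(−5.940) = 0.0163

0.016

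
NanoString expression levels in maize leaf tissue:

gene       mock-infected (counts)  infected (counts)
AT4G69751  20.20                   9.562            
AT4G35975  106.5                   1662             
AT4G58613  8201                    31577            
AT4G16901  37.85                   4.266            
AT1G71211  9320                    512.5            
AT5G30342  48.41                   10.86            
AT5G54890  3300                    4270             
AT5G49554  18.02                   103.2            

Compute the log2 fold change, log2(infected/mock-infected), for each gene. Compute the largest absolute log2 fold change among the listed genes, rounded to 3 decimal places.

4.185

log2(9.562/20.20) = -1.079  (AT4G69751)
log2(1662/106.5) = 3.964  (AT4G35975)
log2(31577/8201) = 1.945  (AT4G58613)
log2(4.266/37.85) = -3.149  (AT4G16901)
log2(512.5/9320) = -4.185  (AT1G71211)
log2(10.86/48.41) = -2.156  (AT5G30342)
log2(4270/3300) = 0.372  (AT5G54890)
log2(103.2/18.02) = 2.518  (AT5G49554)
The largest magnitude belongs to AT1G71211.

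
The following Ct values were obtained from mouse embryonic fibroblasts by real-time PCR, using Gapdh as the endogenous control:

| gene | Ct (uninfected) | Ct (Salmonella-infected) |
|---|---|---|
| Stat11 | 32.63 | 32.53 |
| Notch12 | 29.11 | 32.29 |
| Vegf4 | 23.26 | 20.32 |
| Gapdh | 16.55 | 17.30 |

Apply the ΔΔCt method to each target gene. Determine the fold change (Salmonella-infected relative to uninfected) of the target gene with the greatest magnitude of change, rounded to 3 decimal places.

12.906

Stat11: ΔΔCt = (32.53−17.30) − (32.63−16.55) = 15.23 − 16.08 = -0.85; fold change = 2^0.85 = 1.803
Notch12: ΔΔCt = (32.29−17.30) − (29.11−16.55) = 14.99 − 12.56 = 2.43; fold change = 2^-2.43 = 0.186
Vegf4: ΔΔCt = (20.32−17.30) − (23.26−16.55) = 3.02 − 6.71 = -3.69; fold change = 2^3.69 = 12.906
Vegf4 has the largest |ΔΔCt| = 3.69.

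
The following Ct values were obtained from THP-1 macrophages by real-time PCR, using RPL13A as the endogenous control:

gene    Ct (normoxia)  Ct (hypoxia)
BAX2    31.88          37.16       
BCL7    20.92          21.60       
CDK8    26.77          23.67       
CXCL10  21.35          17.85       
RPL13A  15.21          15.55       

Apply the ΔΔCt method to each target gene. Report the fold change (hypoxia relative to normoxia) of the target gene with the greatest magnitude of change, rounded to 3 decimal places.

0.033

BAX2: ΔΔCt = (37.16−15.55) − (31.88−15.21) = 21.61 − 16.67 = 4.94; fold change = 2^-4.94 = 0.033
BCL7: ΔΔCt = (21.60−15.55) − (20.92−15.21) = 6.05 − 5.71 = 0.34; fold change = 2^-0.34 = 0.790
CDK8: ΔΔCt = (23.67−15.55) − (26.77−15.21) = 8.12 − 11.56 = -3.44; fold change = 2^3.44 = 10.853
CXCL10: ΔΔCt = (17.85−15.55) − (21.35−15.21) = 2.30 − 6.14 = -3.84; fold change = 2^3.84 = 14.320
BAX2 has the largest |ΔΔCt| = 4.94.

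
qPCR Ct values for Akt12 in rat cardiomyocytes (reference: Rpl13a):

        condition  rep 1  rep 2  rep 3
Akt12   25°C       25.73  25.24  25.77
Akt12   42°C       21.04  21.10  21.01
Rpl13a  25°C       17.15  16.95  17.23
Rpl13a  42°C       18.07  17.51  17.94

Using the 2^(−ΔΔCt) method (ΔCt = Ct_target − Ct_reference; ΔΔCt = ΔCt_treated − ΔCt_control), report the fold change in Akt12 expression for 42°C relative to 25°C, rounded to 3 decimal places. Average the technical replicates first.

38.319

Mean Ct: Akt12 25°C 25.580; Akt12 42°C 21.050; Rpl13a 25°C 17.110; Rpl13a 42°C 17.840
ΔCt(25°C) = 25.580 − 17.110 = 8.470
ΔCt(42°C) = 21.050 − 17.840 = 3.210
ΔΔCt = 3.210 − 8.470 = -5.260
Fold change = 2^(−(-5.260)) = 2^5.260 = 38.3193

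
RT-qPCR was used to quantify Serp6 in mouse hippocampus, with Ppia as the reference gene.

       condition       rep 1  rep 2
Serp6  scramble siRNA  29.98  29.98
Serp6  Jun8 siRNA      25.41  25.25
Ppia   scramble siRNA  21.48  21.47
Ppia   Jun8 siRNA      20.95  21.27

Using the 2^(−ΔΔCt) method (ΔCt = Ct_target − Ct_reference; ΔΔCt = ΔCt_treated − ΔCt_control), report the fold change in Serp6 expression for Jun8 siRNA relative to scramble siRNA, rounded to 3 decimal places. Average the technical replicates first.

19.495

Mean Ct: Serp6 scramble siRNA 29.980; Serp6 Jun8 siRNA 25.330; Ppia scramble siRNA 21.475; Ppia Jun8 siRNA 21.110
ΔCt(scramble siRNA) = 29.980 − 21.475 = 8.505
ΔCt(Jun8 siRNA) = 25.330 − 21.110 = 4.220
ΔΔCt = 4.220 − 8.505 = -4.285
Fold change = 2^(−(-4.285)) = 2^4.285 = 19.4946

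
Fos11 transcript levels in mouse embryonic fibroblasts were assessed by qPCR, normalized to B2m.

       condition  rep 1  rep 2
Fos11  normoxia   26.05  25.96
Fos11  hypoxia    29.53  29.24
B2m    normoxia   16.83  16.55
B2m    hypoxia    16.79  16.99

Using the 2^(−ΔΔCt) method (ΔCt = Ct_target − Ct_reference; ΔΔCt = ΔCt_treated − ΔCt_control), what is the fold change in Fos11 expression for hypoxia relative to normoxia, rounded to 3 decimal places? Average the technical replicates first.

0.110

Mean Ct: Fos11 normoxia 26.005; Fos11 hypoxia 29.385; B2m normoxia 16.690; B2m hypoxia 16.890
ΔCt(normoxia) = 26.005 − 16.690 = 9.315
ΔCt(hypoxia) = 29.385 − 16.890 = 12.495
ΔΔCt = 12.495 − 9.315 = 3.180
Fold change = 2^(−3.180) = 0.1103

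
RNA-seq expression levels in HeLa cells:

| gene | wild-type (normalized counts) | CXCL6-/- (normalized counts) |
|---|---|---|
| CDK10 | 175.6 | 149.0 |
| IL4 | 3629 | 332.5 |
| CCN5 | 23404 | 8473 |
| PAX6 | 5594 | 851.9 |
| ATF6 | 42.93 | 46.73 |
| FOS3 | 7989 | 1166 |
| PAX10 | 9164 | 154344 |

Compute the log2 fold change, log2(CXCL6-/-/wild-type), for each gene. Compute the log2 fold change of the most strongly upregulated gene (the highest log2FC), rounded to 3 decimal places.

4.074

log2(149.0/175.6) = -0.237  (CDK10)
log2(332.5/3629) = -3.448  (IL4)
log2(8473/23404) = -1.466  (CCN5)
log2(851.9/5594) = -2.715  (PAX6)
log2(46.73/42.93) = 0.122  (ATF6)
log2(1166/7989) = -2.776  (FOS3)
log2(154344/9164) = 4.074  (PAX10)
PAX10 is most strongly upregulated.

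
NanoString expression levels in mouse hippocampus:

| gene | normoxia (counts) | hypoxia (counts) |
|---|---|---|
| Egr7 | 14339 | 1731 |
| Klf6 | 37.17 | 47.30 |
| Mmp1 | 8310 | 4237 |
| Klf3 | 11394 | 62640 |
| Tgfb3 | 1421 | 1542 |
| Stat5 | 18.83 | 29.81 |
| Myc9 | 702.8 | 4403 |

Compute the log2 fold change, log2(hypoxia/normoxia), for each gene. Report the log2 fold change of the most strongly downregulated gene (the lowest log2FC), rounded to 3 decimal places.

-3.050

log2(1731/14339) = -3.050  (Egr7)
log2(47.30/37.17) = 0.348  (Klf6)
log2(4237/8310) = -0.972  (Mmp1)
log2(62640/11394) = 2.459  (Klf3)
log2(1542/1421) = 0.118  (Tgfb3)
log2(29.81/18.83) = 0.663  (Stat5)
log2(4403/702.8) = 2.647  (Myc9)
Egr7 is most strongly downregulated.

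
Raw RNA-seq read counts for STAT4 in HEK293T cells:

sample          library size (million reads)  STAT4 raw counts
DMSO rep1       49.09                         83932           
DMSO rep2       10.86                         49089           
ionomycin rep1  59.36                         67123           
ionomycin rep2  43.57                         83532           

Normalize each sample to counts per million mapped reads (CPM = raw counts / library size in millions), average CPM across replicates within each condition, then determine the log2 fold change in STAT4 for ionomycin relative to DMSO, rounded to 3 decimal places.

-1.031

CPM(DMSO rep1) = 83932 / 49.09 = 1709.7576
CPM(DMSO rep2) = 49089 / 10.86 = 4520.1657
CPM(ionomycin rep1) = 67123 / 59.36 = 1130.7783
CPM(ionomycin rep2) = 83532 / 43.57 = 1917.1907
mean CPM(DMSO) = 3114.9617; mean CPM(ionomycin) = 1523.9845
Fold change = 1523.9845 / 3114.9617 = 0.48925
log2(0.48925) = -1.0314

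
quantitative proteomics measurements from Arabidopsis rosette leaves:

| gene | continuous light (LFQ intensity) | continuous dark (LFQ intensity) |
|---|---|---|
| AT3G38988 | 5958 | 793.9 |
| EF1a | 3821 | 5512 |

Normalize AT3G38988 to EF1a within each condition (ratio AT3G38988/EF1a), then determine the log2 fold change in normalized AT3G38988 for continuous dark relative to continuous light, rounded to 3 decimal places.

-3.436

AT3G38988/EF1a (continuous light) = 5958 / 3821 = 1.5593
AT3G38988/EF1a (continuous dark) = 793.9 / 5512 = 0.14403
Fold change = 0.14403 / 1.5593 = 0.0924
log2(0.0924) = -3.4364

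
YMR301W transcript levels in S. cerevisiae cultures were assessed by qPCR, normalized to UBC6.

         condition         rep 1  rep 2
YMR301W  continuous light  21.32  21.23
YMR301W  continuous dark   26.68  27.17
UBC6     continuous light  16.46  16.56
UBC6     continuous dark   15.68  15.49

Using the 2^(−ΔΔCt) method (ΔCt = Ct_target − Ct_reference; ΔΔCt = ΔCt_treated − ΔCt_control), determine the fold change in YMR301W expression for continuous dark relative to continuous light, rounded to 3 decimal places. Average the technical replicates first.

Mean Ct: YMR301W continuous light 21.275; YMR301W continuous dark 26.925; UBC6 continuous light 16.510; UBC6 continuous dark 15.585
ΔCt(continuous light) = 21.275 − 16.510 = 4.765
ΔCt(continuous dark) = 26.925 − 15.585 = 11.340
ΔΔCt = 11.340 − 4.765 = 6.575
Fold change = 2^(−6.575) = 0.0105

0.010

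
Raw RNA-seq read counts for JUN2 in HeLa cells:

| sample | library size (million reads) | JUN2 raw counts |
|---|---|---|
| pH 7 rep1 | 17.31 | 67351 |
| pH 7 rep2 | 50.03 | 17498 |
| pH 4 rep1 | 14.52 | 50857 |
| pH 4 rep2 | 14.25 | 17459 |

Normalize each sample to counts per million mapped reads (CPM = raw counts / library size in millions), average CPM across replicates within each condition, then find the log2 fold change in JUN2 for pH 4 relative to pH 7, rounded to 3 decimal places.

CPM(pH 7 rep1) = 67351 / 17.31 = 3890.8723
CPM(pH 7 rep2) = 17498 / 50.03 = 349.7501
CPM(pH 4 rep1) = 50857 / 14.52 = 3502.5482
CPM(pH 4 rep2) = 17459 / 14.25 = 1225.1930
mean CPM(pH 7) = 2120.3112; mean CPM(pH 4) = 2363.8706
Fold change = 2363.8706 / 2120.3112 = 1.11487
log2(1.11487) = 0.1569

0.157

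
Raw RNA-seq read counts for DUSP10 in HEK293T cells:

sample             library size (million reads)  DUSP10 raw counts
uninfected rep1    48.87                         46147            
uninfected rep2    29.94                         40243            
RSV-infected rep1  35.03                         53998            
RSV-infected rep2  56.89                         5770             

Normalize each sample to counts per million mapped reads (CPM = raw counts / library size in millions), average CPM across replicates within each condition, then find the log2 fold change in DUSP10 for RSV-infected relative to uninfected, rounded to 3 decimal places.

CPM(uninfected rep1) = 46147 / 48.87 = 944.2807
CPM(uninfected rep2) = 40243 / 29.94 = 1344.1216
CPM(RSV-infected rep1) = 53998 / 35.03 = 1541.4787
CPM(RSV-infected rep2) = 5770 / 56.89 = 101.4238
mean CPM(uninfected) = 1144.2012; mean CPM(RSV-infected) = 821.4513
Fold change = 821.4513 / 1144.2012 = 0.71793
log2(0.71793) = -0.4781

-0.478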